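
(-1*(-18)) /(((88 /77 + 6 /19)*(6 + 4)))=1197 /970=1.23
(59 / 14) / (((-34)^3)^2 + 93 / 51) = 1003 / 367663451442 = 0.00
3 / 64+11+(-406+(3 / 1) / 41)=-1036165 / 2624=-394.88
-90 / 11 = -8.18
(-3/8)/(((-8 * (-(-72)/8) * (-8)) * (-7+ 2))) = 1/7680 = 0.00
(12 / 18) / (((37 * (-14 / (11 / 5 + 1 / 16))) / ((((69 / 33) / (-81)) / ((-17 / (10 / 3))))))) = -4163 / 282461256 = -0.00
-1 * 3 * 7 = -21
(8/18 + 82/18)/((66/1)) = 5/66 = 0.08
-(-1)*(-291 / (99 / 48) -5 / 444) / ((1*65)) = -53011 / 24420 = -2.17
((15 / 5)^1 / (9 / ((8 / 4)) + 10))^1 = 6 / 29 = 0.21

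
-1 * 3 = -3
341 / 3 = 113.67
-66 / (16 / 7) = -231 / 8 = -28.88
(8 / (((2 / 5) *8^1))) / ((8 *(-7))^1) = -5 / 112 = -0.04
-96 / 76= -24 / 19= -1.26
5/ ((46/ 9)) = 45/ 46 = 0.98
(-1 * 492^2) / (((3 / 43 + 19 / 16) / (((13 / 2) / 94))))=-541255104 / 40655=-13313.37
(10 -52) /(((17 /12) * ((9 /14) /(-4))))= 184.47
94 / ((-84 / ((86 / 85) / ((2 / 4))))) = -4042 / 1785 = -2.26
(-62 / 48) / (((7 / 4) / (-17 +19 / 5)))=341 / 35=9.74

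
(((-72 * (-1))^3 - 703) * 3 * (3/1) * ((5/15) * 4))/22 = 2235270/11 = 203206.36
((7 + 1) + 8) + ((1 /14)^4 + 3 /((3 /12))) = 1075649 /38416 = 28.00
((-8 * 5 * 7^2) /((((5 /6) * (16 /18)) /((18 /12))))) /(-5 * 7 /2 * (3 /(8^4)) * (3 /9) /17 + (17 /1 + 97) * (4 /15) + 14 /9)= -24873246720 /200260057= -124.20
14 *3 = 42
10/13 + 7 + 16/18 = 8.66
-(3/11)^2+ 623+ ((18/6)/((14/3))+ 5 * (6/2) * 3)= 1132555/1694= 668.57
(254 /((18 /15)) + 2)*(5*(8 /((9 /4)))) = 3798.52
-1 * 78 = -78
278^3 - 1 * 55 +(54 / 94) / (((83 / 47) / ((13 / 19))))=33881682920 / 1577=21484897.22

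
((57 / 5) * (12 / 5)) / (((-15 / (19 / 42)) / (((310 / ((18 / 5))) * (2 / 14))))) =-22382 / 2205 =-10.15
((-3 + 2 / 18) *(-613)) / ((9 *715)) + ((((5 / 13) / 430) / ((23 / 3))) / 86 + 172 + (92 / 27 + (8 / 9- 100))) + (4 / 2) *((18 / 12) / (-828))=188582929831 / 2462951205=76.57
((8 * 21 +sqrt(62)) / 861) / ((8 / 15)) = 5 * sqrt(62) / 2296 +15 / 41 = 0.38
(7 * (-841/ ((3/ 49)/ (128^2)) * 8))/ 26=-18904711168/ 39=-484736183.79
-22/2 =-11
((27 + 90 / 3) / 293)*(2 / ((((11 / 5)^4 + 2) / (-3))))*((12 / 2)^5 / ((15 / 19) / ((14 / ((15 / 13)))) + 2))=-1915870320000 / 11082981961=-172.87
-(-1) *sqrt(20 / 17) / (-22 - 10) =-sqrt(85) / 272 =-0.03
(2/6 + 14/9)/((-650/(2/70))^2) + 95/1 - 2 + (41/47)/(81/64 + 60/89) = 75349929174505217/806315276812500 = 93.45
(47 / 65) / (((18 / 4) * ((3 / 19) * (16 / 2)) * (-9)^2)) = 0.00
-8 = -8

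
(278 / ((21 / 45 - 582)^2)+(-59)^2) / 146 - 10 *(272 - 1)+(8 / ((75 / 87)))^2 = -18052797136149509 / 6943279021250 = -2600.04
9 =9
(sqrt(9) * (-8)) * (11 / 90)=-44 / 15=-2.93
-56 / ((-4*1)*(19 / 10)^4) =1.07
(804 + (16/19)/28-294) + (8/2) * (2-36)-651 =-36837/133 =-276.97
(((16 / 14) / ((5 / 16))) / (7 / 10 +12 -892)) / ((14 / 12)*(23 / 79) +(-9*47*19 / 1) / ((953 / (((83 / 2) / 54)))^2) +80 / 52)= -34384182423552 / 15483453720159887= -0.00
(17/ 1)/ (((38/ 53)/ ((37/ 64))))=33337/ 2432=13.71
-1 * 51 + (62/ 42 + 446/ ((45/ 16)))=34352/ 315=109.05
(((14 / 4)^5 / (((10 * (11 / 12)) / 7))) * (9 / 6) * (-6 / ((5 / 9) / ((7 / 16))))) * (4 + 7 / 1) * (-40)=200120949 / 160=1250755.93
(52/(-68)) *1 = -13/17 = -0.76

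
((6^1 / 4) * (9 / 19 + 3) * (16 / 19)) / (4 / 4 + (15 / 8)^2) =101376 / 104329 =0.97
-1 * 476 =-476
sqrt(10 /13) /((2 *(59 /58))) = 29 *sqrt(130) /767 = 0.43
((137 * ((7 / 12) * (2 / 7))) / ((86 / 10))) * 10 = 3425 / 129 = 26.55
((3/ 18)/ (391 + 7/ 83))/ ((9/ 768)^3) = 174063616/ 657315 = 264.81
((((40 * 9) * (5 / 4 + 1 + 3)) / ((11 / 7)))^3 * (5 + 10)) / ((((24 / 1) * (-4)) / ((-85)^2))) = -10456766283796875 / 5324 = -1964080819646.30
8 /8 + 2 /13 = 15 /13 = 1.15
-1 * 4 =-4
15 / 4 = 3.75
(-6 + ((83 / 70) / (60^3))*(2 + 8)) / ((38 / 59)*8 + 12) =-535243103 / 1530144000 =-0.35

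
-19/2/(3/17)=-323/6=-53.83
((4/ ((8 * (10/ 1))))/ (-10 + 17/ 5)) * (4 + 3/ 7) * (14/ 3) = -31/ 198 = -0.16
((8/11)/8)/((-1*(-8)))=1/88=0.01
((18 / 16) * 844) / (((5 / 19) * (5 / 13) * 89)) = 469053 / 4450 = 105.41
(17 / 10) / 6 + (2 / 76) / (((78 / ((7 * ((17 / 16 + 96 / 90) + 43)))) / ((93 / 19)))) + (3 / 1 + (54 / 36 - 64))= -88145779 / 1501760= -58.69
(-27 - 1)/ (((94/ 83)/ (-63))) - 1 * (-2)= 73300/ 47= 1559.57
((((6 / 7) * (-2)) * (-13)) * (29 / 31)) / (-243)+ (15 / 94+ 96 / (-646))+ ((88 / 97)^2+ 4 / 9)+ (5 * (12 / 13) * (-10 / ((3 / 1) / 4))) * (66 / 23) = -263335489867347257 / 1501377093368334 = -175.40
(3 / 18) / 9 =1 / 54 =0.02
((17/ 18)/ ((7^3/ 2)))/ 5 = 17/ 15435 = 0.00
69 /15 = 23 /5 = 4.60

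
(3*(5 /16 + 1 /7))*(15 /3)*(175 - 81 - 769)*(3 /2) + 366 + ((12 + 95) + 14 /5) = -7212729 /1120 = -6439.94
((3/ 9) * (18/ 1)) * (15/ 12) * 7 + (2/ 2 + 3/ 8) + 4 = 463/ 8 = 57.88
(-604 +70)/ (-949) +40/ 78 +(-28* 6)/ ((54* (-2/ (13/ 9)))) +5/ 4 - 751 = -229508563/ 307476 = -746.43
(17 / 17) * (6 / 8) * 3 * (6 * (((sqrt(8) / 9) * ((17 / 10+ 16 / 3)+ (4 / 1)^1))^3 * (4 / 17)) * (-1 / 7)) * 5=-145058764 * sqrt(2) / 2168775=-94.59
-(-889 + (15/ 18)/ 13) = 69337/ 78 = 888.94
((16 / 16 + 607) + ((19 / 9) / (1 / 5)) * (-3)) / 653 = 1729 / 1959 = 0.88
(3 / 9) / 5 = 1 / 15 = 0.07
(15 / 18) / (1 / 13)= 65 / 6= 10.83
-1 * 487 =-487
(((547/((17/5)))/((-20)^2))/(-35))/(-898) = 547/42744800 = 0.00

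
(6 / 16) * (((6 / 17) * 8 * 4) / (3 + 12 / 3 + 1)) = 9 / 17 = 0.53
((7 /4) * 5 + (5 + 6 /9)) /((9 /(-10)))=-865 /54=-16.02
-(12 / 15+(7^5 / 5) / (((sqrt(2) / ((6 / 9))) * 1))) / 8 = -16807 * sqrt(2) / 120-1 / 10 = -198.17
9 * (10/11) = 90/11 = 8.18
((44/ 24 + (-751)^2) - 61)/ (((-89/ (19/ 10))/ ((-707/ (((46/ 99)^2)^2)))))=1455385690740003561/ 7969871680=182610931.41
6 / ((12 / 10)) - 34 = -29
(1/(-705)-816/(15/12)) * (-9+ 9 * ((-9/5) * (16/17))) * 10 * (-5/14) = -316174575/5593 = -56530.41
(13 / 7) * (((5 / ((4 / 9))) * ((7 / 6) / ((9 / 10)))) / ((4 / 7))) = 2275 / 48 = 47.40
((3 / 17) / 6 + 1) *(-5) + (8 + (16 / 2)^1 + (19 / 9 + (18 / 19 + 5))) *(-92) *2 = -25767109 / 5814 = -4431.91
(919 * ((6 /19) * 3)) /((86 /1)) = 8271 /817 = 10.12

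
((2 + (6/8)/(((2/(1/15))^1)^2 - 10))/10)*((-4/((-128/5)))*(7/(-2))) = -49861/455680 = -0.11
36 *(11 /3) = 132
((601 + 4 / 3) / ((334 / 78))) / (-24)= -23491 / 4008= -5.86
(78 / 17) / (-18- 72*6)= -13 / 1275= -0.01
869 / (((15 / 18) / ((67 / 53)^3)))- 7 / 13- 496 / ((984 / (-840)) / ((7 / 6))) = 3094850981233 / 1190271615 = 2600.12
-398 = -398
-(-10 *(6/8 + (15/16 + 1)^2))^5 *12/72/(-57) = -6367904742315603125/11751030521856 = -541901.81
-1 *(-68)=68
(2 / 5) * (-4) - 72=-368 / 5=-73.60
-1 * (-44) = 44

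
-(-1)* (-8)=-8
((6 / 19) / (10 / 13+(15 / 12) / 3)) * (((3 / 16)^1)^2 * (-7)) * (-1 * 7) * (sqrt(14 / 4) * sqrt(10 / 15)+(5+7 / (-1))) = -51597 / 56240+17199 * sqrt(21) / 112480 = -0.22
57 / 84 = 19 / 28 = 0.68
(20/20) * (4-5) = -1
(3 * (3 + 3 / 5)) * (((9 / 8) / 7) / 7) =243 / 980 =0.25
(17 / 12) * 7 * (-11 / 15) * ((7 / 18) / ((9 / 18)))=-5.66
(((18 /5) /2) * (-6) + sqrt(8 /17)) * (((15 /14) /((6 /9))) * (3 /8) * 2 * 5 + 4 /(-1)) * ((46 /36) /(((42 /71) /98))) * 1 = -370691 /80 + 370691 * sqrt(34) /7344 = -4339.32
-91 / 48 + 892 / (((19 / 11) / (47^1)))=22134143 / 912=24269.89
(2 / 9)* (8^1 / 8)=2 / 9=0.22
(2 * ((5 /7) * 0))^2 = 0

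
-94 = -94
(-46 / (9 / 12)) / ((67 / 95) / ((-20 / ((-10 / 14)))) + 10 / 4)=-489440 / 20151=-24.29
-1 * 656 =-656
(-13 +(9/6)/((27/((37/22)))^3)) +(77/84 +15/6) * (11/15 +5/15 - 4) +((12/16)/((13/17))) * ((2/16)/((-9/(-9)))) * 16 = -191269808827/9081998640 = -21.06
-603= -603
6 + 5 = 11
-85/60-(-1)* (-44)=-545/12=-45.42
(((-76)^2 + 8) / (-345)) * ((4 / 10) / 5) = -3856 / 2875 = -1.34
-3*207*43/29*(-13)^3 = 58666491/29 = 2022982.45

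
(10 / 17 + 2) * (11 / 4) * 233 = 28193 / 17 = 1658.41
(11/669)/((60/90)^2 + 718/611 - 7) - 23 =-151771886/6597901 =-23.00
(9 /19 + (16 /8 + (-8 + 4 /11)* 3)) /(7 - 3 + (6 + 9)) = -4271 /3971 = -1.08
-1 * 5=-5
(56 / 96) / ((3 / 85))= 16.53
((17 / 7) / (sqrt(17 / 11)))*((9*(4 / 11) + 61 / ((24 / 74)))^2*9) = 638017081*sqrt(187) / 13552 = 643798.14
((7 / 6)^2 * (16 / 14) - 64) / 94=-281 / 423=-0.66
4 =4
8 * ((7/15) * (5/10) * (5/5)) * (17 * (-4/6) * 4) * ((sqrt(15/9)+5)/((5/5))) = -3808/9 - 3808 * sqrt(15)/135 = -532.36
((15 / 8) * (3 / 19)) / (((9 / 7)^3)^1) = 1715 / 12312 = 0.14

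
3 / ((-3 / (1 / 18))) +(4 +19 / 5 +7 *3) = 2587 / 90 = 28.74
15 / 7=2.14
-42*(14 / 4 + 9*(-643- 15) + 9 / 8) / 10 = 994119 / 40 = 24852.98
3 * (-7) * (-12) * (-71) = -17892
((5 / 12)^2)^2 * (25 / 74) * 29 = 453125 / 1534464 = 0.30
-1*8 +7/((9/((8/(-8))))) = -8.78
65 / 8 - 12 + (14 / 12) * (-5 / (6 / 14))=-1259 / 72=-17.49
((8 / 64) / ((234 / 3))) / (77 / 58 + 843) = 29 / 15278952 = 0.00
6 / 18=1 / 3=0.33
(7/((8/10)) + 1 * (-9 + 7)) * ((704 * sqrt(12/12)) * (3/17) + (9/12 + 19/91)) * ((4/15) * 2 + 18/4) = 1052818659/247520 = 4253.47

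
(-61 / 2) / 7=-61 / 14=-4.36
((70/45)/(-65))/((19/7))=-98/11115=-0.01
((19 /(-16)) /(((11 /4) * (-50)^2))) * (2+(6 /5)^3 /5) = -0.00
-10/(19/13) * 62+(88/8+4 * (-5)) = -8231/19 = -433.21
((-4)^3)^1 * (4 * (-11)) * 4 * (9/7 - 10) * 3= -2061312/7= -294473.14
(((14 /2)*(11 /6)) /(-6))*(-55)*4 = 4235 /9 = 470.56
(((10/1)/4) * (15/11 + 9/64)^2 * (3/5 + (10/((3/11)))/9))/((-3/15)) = -132.21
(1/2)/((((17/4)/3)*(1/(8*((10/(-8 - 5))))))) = -480/221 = -2.17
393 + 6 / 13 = 5115 / 13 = 393.46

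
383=383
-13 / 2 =-6.50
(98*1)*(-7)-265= -951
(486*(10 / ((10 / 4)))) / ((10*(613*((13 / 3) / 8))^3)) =13436928 / 2530355171045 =0.00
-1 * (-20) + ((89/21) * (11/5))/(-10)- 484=-488179/1050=-464.93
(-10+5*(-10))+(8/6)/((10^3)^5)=-44999999999999999/750000000000000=-60.00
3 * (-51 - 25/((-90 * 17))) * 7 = -109207/102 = -1070.66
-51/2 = -25.50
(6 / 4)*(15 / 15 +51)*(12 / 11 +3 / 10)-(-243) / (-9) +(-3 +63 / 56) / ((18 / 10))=106193 / 1320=80.45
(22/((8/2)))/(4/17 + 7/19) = 3553/390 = 9.11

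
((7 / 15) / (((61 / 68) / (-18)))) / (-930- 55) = 2856 / 300425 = 0.01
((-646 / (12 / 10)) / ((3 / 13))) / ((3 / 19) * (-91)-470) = 398905 / 82827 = 4.82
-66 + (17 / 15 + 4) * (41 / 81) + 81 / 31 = -2289608 / 37665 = -60.79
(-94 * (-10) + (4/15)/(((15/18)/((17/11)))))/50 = 129318/6875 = 18.81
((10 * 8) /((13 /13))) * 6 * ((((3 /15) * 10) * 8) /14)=3840 /7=548.57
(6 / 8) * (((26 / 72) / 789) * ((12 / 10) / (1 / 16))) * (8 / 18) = 104 / 35505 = 0.00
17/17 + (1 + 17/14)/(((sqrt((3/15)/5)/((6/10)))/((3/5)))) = 349/70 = 4.99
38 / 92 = 19 / 46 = 0.41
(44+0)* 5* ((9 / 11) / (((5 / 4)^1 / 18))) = 2592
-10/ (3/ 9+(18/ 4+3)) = -60/ 47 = -1.28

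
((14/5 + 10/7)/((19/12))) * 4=10.68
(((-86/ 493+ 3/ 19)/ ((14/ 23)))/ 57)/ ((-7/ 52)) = 92690/ 26162031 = 0.00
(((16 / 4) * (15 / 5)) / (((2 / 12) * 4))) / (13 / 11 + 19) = 33 / 37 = 0.89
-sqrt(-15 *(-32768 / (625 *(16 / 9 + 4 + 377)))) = -384 *sqrt(4134) / 17225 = -1.43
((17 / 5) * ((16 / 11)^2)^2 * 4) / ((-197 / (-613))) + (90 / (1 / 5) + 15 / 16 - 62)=133453120839 / 230742160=578.36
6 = 6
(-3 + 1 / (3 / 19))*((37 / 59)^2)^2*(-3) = -18741610 / 12117361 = -1.55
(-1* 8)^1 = -8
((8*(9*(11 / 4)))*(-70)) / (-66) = 210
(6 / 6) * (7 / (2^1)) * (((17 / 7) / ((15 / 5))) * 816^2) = 1886592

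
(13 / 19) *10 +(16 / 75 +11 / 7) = 86053 / 9975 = 8.63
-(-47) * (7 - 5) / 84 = 47 / 42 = 1.12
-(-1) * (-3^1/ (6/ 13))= -13/ 2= -6.50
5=5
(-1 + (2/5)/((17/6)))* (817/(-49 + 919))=-59641/73950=-0.81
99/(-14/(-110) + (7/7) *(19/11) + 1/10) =50.65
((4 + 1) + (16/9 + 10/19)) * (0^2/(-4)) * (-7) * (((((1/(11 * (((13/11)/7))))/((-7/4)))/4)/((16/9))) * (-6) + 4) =0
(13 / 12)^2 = 169 / 144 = 1.17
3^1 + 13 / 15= 58 / 15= 3.87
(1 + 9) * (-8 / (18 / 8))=-320 / 9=-35.56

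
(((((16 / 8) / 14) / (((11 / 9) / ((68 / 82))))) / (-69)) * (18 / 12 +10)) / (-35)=51 / 110495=0.00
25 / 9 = 2.78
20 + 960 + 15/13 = 12755/13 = 981.15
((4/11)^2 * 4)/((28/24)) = 0.45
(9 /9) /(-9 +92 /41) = -41 /277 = -0.15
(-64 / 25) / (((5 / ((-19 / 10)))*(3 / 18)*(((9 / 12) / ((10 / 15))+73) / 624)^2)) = 90908393472 / 219780625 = 413.63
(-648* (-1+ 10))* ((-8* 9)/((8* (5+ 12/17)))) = 892296/97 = 9198.93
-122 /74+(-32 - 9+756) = 26394 /37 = 713.35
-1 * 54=-54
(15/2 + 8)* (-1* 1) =-31/2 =-15.50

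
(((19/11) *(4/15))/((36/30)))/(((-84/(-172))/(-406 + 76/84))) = -13900438/43659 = -318.39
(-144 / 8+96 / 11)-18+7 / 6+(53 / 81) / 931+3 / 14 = -21477188 / 829521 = -25.89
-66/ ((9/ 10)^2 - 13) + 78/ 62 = 252141/ 37789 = 6.67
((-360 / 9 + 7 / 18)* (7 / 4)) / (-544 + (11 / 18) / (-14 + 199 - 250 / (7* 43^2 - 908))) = 2222217795 / 17439250252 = 0.13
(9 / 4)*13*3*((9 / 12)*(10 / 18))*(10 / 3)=975 / 8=121.88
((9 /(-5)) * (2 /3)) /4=-3 /10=-0.30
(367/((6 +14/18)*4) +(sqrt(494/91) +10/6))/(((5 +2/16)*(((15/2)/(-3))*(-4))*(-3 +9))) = 2*sqrt(266)/4305 +11129/225090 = 0.06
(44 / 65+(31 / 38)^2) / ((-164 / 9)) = -1134009 / 15393040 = -0.07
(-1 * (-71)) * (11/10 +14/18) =133.32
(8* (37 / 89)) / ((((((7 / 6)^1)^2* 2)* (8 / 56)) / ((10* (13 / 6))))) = 115440 / 623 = 185.30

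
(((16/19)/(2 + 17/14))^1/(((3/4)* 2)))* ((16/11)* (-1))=-7168/28215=-0.25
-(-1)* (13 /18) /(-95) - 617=-1055083 /1710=-617.01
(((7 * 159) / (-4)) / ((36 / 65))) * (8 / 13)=-1855 / 6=-309.17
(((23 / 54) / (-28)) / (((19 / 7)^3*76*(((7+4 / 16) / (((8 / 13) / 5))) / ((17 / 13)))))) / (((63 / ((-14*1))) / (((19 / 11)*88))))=306544 / 40843390185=0.00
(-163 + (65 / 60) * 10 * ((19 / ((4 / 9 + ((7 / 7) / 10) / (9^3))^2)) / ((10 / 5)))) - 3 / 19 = 71356207775 / 199577539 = 357.54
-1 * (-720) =720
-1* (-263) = 263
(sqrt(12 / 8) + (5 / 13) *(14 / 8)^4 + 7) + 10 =sqrt(6) / 2 + 68581 / 3328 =21.83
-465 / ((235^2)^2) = -93 / 609960125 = -0.00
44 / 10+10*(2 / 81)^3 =11692102 / 2657205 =4.40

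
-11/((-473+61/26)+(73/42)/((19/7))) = 8151/348280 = 0.02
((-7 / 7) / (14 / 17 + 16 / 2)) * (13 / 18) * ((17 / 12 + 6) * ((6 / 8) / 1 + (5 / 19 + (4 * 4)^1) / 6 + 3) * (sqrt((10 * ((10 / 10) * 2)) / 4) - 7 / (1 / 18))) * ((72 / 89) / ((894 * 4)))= 759577 / 6794400 - 108511 * sqrt(5) / 122299200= 0.11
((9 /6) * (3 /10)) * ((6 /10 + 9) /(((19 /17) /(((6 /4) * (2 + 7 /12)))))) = 14.98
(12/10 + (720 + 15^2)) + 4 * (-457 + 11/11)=-4389/5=-877.80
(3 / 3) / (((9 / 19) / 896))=17024 / 9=1891.56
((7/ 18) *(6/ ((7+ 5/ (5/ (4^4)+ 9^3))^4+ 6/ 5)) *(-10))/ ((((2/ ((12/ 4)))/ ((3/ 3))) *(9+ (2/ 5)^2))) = -5307555857534176823854375/ 3349897762097159051029268039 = -0.00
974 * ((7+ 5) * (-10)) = -116880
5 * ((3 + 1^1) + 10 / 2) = 45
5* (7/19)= 35/19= 1.84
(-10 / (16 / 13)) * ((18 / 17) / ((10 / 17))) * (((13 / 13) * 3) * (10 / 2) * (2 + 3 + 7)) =-5265 / 2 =-2632.50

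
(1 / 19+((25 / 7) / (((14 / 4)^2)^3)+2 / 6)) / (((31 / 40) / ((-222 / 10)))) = -5389907216 / 485066827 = -11.11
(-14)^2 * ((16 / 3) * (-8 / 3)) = -25088 / 9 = -2787.56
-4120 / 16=-515 / 2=-257.50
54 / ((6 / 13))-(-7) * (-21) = -30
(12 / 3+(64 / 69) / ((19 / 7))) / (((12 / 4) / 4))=22768 / 3933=5.79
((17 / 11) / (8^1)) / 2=17 / 176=0.10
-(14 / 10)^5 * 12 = -201684 / 3125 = -64.54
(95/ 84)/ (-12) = -95/ 1008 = -0.09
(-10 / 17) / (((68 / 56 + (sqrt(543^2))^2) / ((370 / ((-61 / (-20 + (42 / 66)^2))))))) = -122817800 / 517956884731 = -0.00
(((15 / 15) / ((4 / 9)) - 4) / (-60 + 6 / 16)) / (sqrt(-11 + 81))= sqrt(70) / 2385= 0.00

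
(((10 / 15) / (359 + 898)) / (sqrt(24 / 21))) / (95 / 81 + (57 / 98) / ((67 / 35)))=4221*sqrt(14) / 47009705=0.00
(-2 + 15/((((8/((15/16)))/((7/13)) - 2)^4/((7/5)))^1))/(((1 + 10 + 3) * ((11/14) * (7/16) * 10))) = -8936420359787/215094035957570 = -0.04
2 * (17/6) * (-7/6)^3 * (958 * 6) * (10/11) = -13965245/297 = -47021.03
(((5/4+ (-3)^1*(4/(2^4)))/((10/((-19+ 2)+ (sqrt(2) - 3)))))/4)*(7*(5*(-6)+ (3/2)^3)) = 1491/32 - 1491*sqrt(2)/640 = 43.30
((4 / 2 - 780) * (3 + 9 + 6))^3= -2746352672064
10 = 10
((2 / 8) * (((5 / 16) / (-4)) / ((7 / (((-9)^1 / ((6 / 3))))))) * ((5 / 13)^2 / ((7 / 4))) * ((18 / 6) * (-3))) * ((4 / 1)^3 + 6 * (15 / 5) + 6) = -111375 / 132496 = -0.84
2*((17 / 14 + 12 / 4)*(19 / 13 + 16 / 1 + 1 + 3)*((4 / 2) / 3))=10974 / 91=120.59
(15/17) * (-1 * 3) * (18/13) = -810/221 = -3.67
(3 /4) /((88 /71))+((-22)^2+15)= 175861 /352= 499.61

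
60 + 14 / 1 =74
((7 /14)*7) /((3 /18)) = 21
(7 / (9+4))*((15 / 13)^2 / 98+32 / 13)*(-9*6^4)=-239071176 / 15379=-15545.30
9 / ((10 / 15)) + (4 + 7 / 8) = 147 / 8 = 18.38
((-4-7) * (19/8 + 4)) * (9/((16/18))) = -45441/64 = -710.02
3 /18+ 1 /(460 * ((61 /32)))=7063 /42090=0.17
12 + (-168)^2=28236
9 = 9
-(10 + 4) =-14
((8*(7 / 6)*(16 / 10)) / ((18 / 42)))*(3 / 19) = 1568 / 285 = 5.50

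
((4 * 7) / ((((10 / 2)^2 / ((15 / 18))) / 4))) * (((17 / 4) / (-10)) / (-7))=17 / 75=0.23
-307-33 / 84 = -8607 / 28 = -307.39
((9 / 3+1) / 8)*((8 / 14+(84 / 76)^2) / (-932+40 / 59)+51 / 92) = 882117391 / 3193632708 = 0.28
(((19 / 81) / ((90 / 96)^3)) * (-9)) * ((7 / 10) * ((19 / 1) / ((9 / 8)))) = -41402368 / 1366875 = -30.29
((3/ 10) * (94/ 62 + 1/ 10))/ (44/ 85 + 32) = 25551/ 1713680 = 0.01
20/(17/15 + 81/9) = 75/38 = 1.97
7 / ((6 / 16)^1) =56 / 3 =18.67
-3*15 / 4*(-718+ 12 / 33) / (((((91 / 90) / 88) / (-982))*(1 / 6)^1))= -376742728800 / 91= -4140029986.81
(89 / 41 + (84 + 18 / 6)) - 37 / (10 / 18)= 4627 / 205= 22.57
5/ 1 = 5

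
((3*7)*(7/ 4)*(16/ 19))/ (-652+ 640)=-49/ 19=-2.58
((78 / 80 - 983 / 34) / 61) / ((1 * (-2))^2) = -18997 / 165920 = -0.11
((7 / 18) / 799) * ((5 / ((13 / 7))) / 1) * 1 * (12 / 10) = 49 / 31161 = 0.00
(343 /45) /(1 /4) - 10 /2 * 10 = -878 /45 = -19.51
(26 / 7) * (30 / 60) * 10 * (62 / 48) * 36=6045 / 7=863.57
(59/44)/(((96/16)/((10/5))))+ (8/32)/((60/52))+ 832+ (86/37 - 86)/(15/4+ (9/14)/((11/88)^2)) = 830.80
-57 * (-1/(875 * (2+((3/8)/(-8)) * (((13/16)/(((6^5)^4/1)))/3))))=213402655829595783168/6551835924592852980625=0.03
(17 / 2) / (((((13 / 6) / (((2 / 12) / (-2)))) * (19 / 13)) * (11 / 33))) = -51 / 76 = -0.67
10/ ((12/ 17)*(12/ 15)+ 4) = 425/ 194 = 2.19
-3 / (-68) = 3 / 68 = 0.04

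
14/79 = 0.18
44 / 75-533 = -39931 / 75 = -532.41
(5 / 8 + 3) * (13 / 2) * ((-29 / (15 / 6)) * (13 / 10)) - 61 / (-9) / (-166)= -106182563 / 298800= -355.36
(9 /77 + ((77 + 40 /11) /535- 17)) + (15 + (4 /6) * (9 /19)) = -1.42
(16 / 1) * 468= 7488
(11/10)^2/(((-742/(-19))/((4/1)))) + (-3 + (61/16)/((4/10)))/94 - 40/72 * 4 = -509418461/251092800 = -2.03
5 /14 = 0.36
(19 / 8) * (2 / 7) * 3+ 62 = 1793 / 28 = 64.04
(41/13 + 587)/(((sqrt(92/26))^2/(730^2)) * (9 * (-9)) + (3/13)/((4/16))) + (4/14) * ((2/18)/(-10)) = 214640396821/335531385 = 639.70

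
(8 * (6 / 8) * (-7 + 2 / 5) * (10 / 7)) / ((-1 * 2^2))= 99 / 7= 14.14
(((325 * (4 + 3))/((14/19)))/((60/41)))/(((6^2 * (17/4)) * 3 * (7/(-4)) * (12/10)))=-253175/115668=-2.19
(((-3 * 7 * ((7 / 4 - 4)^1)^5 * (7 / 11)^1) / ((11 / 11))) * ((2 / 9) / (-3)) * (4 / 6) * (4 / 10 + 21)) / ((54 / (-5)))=424683 / 5632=75.41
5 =5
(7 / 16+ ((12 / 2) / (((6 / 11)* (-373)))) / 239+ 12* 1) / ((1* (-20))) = -17740077 / 28527040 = -0.62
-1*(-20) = 20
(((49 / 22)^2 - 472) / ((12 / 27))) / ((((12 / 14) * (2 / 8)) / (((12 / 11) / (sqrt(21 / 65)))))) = -678141 * sqrt(1365) / 2662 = -9411.92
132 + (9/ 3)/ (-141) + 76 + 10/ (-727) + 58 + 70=11479587/ 34169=335.96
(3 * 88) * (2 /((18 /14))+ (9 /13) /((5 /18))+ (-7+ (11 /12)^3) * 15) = -12272601 /520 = -23601.16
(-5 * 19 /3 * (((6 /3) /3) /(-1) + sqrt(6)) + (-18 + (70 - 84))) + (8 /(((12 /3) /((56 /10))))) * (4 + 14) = 8582 /45 - 95 * sqrt(6) /3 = 113.14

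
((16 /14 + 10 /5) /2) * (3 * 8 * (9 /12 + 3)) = 990 /7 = 141.43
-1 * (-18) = 18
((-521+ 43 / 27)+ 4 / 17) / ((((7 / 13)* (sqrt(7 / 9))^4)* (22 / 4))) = -18587400 / 64141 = -289.79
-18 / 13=-1.38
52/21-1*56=-1124/21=-53.52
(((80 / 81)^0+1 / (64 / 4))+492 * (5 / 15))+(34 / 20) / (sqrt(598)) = 17 * sqrt(598) / 5980+2641 / 16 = 165.13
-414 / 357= -138 / 119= -1.16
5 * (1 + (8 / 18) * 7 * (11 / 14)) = 155 / 9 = 17.22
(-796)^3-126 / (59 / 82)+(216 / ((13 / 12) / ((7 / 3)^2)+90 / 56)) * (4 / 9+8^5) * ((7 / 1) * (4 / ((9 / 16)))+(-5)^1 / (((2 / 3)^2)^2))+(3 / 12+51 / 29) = -25160852864629 / 61596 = -408481928.45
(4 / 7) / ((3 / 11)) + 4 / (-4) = 1.10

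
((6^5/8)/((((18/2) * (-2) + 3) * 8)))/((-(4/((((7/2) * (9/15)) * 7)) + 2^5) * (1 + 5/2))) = 1701/23720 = 0.07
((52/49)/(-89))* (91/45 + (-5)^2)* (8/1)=-505856/196245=-2.58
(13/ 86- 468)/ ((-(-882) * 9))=-0.06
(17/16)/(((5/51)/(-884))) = -191607/20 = -9580.35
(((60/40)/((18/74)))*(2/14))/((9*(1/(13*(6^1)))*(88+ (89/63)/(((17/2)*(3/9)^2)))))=8177/95850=0.09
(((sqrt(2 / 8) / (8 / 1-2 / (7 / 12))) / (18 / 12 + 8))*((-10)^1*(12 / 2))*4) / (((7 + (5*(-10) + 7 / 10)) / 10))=1750 / 2679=0.65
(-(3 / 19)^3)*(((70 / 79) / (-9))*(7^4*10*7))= 35294700 / 541861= 65.14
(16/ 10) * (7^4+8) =19272/ 5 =3854.40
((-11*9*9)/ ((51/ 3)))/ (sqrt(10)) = -891*sqrt(10)/ 170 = -16.57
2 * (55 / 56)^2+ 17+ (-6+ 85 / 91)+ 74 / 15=5747251 / 305760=18.80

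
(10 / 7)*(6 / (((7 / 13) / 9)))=7020 / 49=143.27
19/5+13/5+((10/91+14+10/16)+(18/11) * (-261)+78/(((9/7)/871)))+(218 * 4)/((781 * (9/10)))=1341603176159/25585560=52435.95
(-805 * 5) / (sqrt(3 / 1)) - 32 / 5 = -4025 * sqrt(3) / 3 - 32 / 5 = -2330.23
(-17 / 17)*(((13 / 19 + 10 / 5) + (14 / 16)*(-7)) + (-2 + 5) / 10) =2387 / 760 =3.14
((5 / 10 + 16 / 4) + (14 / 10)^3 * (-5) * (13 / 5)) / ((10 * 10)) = -7793 / 25000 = -0.31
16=16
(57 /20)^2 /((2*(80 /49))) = 159201 /64000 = 2.49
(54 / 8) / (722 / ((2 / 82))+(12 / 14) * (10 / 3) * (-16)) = 189 / 827576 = 0.00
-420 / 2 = -210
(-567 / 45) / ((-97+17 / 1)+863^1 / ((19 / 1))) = 133 / 365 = 0.36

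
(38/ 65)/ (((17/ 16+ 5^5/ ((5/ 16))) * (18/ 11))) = 304/ 8509995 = 0.00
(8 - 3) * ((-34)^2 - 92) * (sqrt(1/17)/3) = 5320 * sqrt(17)/51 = 430.10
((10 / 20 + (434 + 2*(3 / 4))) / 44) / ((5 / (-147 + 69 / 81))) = -430114 / 1485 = -289.64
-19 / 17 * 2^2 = -76 / 17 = -4.47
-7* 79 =-553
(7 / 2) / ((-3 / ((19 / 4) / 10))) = -133 / 240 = -0.55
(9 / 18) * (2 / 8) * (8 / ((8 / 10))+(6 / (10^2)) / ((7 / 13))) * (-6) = -10617 / 1400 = -7.58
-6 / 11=-0.55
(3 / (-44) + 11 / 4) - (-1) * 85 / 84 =3413 / 924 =3.69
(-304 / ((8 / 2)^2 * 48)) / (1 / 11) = -209 / 48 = -4.35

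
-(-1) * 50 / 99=50 / 99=0.51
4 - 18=-14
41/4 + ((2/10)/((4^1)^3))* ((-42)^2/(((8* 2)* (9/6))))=6707/640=10.48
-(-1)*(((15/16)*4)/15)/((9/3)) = 1/12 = 0.08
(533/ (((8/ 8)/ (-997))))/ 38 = -531401/ 38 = -13984.24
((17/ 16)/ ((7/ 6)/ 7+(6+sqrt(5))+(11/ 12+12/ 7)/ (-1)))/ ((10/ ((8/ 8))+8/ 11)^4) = 172485621/ 4560780802624-12195953 * sqrt(5)/ 1140195200656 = 0.00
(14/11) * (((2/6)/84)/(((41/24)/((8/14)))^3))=49152/260038933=0.00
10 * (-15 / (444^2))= -25 / 32856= -0.00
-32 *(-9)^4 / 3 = -69984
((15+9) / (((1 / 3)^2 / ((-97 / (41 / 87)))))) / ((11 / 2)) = -3645648 / 451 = -8083.48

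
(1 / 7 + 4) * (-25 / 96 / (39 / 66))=-1.83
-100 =-100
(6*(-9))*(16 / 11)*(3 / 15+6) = -486.98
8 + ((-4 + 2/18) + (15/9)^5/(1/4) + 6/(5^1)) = 68953/1215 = 56.75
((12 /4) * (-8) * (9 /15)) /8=-9 /5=-1.80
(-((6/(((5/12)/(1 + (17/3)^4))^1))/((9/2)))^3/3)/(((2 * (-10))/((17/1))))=10171824991205924864/996451875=10208044408.77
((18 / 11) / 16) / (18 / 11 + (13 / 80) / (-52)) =360 / 5749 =0.06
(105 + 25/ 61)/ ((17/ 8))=51440/ 1037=49.60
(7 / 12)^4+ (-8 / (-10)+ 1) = 198629 / 103680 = 1.92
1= 1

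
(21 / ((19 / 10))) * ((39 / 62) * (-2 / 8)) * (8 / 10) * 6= -4914 / 589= -8.34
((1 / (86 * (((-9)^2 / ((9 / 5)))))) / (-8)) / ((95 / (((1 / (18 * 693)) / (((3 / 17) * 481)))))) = -17 / 52941547058400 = -0.00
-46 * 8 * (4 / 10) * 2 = -1472 / 5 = -294.40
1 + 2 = 3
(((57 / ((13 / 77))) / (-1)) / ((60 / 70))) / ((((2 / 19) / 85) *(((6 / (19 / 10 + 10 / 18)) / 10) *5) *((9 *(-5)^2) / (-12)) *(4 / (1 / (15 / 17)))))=955966627 / 243000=3934.02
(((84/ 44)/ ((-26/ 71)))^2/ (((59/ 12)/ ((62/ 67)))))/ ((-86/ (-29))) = 1.72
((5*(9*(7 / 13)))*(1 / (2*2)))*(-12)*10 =-9450 / 13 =-726.92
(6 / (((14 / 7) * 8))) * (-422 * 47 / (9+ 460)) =-29751 / 1876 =-15.86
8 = 8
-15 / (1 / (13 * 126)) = -24570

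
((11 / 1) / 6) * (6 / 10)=11 / 10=1.10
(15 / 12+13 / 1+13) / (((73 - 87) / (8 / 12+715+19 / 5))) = -147041 / 105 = -1400.39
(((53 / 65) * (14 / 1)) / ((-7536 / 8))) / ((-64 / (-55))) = -4081 / 391872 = -0.01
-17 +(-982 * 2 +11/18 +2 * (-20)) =-2020.39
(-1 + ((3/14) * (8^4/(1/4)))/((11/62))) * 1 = 1523635/77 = 19787.47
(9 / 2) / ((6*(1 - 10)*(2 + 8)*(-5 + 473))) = -1 / 56160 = -0.00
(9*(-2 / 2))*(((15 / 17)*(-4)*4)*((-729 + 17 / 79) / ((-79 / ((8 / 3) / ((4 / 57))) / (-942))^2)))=-159348930669181440 / 8381663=-19011612691.80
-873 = -873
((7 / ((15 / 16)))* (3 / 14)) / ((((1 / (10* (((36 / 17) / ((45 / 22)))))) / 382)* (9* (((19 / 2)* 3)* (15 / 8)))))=8605696 / 654075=13.16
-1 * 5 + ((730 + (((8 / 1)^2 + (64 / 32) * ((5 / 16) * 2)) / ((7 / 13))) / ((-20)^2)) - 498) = 2545793 / 11200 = 227.30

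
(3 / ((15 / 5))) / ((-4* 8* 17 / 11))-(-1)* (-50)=-27211 / 544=-50.02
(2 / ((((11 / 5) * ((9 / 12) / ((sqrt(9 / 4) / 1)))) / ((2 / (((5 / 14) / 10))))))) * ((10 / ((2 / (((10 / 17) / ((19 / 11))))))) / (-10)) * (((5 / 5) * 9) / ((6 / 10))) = -84000 / 323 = -260.06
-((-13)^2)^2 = -28561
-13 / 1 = -13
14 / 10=7 / 5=1.40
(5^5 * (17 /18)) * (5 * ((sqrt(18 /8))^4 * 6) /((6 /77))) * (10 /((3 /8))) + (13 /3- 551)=920387345 /6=153397890.83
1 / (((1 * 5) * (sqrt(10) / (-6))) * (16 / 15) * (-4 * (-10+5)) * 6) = -3 * sqrt(10) / 3200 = -0.00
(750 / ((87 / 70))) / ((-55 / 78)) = -273000 / 319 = -855.80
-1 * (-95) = 95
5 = 5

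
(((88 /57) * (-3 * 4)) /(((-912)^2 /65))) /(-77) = 0.00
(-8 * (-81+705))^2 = 24920064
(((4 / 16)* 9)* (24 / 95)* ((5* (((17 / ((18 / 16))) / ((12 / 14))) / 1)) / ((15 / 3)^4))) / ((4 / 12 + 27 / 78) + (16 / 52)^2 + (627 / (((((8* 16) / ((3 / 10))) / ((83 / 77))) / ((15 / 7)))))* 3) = 356149248 / 48677845625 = 0.01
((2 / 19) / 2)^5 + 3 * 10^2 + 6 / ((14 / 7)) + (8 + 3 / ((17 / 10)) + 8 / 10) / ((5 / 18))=358883313386 / 1052342075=341.03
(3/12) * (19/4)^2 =361/64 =5.64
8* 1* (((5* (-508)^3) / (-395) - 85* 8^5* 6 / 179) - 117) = 177155187448 / 14141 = 12527769.43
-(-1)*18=18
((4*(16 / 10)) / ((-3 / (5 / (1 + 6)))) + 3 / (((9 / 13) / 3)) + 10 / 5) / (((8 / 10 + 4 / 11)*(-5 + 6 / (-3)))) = -15565 / 9408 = -1.65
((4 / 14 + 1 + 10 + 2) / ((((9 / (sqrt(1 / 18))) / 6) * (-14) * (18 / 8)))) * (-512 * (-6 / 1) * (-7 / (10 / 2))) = 63488 * sqrt(2) / 315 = 285.03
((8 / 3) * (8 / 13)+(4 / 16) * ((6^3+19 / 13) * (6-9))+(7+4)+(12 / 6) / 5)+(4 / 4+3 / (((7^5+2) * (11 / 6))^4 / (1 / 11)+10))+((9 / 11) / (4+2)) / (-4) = -15039925156001770007934003 / 100878690259149424902280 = -149.09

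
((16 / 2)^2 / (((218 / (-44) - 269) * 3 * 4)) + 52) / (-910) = -93986 / 1645371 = -0.06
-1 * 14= -14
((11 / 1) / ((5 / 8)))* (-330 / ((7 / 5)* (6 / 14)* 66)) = -440 / 3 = -146.67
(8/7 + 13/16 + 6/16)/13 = 261/1456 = 0.18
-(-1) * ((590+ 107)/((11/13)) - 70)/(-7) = -8291/77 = -107.68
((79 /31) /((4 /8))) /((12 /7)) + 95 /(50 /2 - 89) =8861 /5952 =1.49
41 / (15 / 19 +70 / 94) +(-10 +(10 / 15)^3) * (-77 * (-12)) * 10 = -1105205683 / 12330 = -89635.50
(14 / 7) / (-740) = -1 / 370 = -0.00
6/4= 3/2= 1.50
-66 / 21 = -22 / 7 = -3.14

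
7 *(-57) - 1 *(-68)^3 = 314033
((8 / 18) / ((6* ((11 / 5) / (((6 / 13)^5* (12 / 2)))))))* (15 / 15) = 0.00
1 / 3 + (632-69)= 1690 / 3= 563.33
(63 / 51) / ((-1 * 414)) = -0.00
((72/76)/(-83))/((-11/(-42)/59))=-2.57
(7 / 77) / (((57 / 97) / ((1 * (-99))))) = -291 / 19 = -15.32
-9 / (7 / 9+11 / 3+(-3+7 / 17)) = -1377 / 284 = -4.85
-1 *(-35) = 35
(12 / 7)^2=144 / 49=2.94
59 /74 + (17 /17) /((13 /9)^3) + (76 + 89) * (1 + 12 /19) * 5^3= 33652.44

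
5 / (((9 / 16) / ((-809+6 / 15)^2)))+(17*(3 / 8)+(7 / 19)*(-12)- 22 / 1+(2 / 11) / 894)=65155113985547 / 11210760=5811837.38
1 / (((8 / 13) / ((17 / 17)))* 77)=13 / 616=0.02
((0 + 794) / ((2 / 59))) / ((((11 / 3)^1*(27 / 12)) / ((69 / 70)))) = 1077458 / 385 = 2798.59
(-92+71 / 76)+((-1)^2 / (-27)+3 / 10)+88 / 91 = -83876087 / 933660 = -89.84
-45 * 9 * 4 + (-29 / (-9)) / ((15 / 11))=-218381 / 135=-1617.64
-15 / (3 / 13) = -65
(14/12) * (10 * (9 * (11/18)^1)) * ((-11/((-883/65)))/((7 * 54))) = 39325/286092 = 0.14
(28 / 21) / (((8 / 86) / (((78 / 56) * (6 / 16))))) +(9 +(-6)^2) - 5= 47.49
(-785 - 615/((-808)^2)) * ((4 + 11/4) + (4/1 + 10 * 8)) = -186037084365/2611456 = -71238.84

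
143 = 143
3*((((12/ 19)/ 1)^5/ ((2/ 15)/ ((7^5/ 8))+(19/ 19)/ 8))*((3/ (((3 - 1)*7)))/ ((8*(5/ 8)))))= 64524128256/ 624553879067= 0.10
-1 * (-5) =5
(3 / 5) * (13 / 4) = 39 / 20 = 1.95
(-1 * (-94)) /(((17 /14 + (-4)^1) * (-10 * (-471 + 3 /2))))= -1316 /183105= -0.01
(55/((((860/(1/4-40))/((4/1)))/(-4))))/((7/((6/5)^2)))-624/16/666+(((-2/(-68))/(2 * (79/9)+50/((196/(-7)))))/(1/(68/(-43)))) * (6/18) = 27576660221/3319382850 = 8.31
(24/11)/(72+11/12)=288/9625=0.03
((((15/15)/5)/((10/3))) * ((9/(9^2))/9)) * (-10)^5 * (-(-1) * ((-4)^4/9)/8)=-64000/243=-263.37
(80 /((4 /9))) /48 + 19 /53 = 871 /212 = 4.11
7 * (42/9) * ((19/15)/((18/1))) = 931/405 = 2.30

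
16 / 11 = 1.45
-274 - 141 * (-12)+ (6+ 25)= 1449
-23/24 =-0.96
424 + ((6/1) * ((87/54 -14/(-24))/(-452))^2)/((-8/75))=49895784071/117679104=424.00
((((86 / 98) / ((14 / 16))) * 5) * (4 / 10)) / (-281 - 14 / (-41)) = -0.01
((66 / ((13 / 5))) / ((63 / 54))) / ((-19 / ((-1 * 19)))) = 1980 / 91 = 21.76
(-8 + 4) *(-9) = 36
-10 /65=-2 /13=-0.15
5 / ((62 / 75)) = 375 / 62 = 6.05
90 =90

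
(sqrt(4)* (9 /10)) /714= 3 /1190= 0.00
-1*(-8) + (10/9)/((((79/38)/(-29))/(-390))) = 1434496/237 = 6052.73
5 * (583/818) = 2915/818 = 3.56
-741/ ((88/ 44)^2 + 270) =-741/ 274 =-2.70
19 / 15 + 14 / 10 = 8 / 3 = 2.67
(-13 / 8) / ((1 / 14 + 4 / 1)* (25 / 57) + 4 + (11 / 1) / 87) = -7917 / 28804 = -0.27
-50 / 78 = -0.64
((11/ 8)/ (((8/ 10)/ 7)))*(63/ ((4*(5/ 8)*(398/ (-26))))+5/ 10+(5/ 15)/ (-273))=-20571419/ 1490112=-13.81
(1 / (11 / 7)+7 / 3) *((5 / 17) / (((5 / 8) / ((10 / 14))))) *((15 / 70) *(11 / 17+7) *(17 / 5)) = 1040 / 187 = 5.56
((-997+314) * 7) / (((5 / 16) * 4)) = -19124 / 5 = -3824.80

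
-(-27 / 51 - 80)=1369 / 17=80.53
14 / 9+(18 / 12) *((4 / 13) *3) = 344 / 117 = 2.94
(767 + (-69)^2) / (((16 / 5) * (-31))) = -3455 / 62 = -55.73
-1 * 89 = -89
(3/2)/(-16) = -3/32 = -0.09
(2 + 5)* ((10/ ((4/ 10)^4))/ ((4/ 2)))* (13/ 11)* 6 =853125/ 88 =9694.60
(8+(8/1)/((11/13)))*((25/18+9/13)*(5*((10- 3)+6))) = 77920/33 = 2361.21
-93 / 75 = -31 / 25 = -1.24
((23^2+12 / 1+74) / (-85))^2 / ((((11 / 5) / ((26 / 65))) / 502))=15189516 / 3179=4778.08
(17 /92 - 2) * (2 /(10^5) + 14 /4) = -29225167 /4600000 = -6.35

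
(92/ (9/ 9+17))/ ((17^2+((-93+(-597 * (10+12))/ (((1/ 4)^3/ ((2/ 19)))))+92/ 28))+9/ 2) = -12236/ 211337289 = -0.00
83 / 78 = 1.06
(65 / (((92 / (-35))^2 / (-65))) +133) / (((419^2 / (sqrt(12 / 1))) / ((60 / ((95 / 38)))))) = -12149739 * sqrt(3) / 92871769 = -0.23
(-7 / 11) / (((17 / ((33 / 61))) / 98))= -2058 / 1037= -1.98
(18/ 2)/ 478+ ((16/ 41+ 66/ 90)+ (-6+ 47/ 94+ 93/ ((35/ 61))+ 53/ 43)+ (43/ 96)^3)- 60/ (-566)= 587682704776234727/ 3692482045378560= 159.16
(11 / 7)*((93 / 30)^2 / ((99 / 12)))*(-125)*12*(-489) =9398580 / 7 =1342654.29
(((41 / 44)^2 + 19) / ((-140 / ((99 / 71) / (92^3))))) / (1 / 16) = -9891 / 2432621312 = -0.00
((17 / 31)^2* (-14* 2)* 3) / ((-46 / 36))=436968 / 22103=19.77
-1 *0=0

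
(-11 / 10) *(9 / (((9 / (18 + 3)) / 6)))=-693 / 5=-138.60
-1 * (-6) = 6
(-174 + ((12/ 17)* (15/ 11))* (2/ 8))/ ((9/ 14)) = -270.29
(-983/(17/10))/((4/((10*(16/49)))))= -393200/833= -472.03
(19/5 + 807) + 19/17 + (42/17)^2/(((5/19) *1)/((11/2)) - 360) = 1765191449/2174147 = 811.90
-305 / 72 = -4.24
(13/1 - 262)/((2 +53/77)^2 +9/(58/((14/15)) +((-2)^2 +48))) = -393193493/11536626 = -34.08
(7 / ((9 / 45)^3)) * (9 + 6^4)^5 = 3311773383244921875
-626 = -626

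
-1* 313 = -313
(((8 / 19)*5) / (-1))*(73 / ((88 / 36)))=-13140 / 209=-62.87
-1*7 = -7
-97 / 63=-1.54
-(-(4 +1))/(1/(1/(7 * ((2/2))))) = 5/7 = 0.71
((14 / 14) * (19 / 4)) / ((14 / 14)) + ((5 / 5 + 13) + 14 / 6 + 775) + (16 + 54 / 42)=68323 / 84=813.37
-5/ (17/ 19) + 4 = -27/ 17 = -1.59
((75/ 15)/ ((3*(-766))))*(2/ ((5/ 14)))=-14/ 1149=-0.01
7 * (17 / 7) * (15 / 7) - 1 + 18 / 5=1366 / 35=39.03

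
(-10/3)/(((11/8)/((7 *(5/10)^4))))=-35/33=-1.06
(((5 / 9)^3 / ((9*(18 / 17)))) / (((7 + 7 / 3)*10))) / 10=85 / 4408992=0.00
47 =47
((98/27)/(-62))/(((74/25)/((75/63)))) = -4375/185814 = -0.02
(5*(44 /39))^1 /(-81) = -220 /3159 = -0.07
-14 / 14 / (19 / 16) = -16 / 19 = -0.84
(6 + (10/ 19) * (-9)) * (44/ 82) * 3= 2.03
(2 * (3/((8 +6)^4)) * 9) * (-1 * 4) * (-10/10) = 27/4802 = 0.01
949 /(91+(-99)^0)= 949 /92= 10.32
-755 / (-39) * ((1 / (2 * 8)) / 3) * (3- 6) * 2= -755 / 312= -2.42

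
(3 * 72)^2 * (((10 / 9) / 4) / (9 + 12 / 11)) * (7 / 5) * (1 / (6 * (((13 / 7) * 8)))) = 9702 / 481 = 20.17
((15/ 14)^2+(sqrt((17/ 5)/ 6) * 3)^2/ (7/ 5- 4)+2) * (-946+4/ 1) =-1423833/ 1274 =-1117.61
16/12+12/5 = 56/15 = 3.73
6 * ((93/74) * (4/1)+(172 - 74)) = 22872/37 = 618.16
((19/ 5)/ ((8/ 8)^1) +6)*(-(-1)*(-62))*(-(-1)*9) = -27342/ 5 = -5468.40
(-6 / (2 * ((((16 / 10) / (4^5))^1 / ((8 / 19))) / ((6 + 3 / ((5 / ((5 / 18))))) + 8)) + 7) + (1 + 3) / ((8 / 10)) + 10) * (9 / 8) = 96948495 / 6093256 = 15.91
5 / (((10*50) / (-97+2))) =-19 / 20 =-0.95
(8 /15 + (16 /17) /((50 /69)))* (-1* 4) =-9344 /1275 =-7.33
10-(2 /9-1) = 10.78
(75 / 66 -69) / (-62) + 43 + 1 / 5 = 302089 / 6820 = 44.29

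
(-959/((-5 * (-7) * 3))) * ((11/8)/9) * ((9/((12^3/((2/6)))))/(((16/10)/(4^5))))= -1.55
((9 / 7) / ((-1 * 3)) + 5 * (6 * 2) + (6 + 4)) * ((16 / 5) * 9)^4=209401085952 / 4375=47863105.36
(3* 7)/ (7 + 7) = 3/ 2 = 1.50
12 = 12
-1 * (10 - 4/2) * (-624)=4992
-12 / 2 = -6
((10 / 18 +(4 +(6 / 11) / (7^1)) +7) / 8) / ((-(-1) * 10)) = 4031 / 27720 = 0.15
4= 4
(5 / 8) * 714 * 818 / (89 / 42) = 172262.53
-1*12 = -12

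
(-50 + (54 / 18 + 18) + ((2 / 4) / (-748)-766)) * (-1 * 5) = 5946605 / 1496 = 3975.00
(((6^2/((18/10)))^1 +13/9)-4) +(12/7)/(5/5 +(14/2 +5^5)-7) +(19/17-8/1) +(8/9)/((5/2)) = 3384586/309995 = 10.92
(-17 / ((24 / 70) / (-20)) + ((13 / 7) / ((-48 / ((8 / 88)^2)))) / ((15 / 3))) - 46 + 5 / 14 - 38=61527689 / 67760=908.02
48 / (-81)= -16 / 27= -0.59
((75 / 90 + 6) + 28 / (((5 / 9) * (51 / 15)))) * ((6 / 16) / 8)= 2209 / 2176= 1.02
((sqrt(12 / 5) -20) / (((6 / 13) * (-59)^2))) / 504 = -65 / 2631636+13 * sqrt(15) / 26316360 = -0.00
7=7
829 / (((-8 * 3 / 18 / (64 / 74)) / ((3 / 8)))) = -7461 / 37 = -201.65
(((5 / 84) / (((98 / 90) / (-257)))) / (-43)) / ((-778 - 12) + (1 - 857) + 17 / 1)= -6425 / 32034828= -0.00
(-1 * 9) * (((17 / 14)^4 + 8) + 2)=-4209129 / 38416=-109.57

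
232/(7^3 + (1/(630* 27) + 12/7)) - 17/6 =-76003127/35181546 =-2.16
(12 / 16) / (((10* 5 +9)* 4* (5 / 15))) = 9 / 944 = 0.01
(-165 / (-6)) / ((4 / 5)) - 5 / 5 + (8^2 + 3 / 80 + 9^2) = 14273 / 80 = 178.41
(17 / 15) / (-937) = -17 / 14055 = -0.00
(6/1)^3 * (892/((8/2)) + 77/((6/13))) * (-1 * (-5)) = 421020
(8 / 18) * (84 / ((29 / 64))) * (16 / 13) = 114688 / 1131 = 101.40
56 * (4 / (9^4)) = 224 / 6561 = 0.03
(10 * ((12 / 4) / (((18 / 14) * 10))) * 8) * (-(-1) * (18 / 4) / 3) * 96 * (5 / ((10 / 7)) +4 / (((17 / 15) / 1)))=18895.06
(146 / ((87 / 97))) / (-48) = -7081 / 2088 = -3.39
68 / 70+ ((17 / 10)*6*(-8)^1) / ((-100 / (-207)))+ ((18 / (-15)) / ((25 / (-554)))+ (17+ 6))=-20711 / 175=-118.35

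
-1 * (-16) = 16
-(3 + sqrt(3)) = -3 - sqrt(3) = -4.73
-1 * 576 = -576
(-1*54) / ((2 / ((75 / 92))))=-2025 / 92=-22.01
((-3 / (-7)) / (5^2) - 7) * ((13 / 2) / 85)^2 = -103259 / 2528750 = -0.04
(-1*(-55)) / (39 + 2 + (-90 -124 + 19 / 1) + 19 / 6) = -66 / 181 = -0.36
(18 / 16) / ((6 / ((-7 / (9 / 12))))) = -7 / 4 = -1.75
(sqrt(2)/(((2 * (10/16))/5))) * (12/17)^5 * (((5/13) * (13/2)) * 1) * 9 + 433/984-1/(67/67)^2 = -551/984 + 22394880 * sqrt(2)/1419857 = 21.75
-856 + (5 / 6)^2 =-855.31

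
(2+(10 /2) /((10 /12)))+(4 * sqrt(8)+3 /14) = 115 /14+8 * sqrt(2) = 19.53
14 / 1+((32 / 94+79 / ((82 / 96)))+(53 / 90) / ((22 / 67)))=414441617 / 3815460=108.62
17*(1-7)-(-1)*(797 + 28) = 723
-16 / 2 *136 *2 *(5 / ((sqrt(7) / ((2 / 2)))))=-10880 *sqrt(7) / 7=-4112.25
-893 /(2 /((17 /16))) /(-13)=15181 /416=36.49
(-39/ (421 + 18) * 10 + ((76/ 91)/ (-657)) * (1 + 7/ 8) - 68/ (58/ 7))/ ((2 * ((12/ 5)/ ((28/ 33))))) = -23082234905/ 14353082172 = -1.61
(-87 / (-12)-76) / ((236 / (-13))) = 3575 / 944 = 3.79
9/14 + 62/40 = 307/140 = 2.19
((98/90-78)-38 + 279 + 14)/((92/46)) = 89.04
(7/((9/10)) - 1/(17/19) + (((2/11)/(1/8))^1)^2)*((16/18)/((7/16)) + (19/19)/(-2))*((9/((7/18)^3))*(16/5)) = 162550183104/24694285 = 6582.50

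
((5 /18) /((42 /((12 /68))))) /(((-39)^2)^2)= 5 /9910781244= 0.00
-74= -74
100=100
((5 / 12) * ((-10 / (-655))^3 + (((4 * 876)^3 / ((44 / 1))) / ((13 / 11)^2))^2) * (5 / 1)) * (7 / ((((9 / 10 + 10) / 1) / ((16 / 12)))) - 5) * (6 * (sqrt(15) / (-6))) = 266491383909915215140720477855750 * sqrt(15) / 62987780237031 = 16385982930449094813.35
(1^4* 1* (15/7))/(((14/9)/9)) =1215/98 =12.40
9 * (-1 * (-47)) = 423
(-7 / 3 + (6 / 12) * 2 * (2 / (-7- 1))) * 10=-155 / 6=-25.83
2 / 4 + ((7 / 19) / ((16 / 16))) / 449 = 8545 / 17062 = 0.50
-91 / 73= -1.25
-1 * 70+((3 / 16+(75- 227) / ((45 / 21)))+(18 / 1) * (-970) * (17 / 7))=-71473253 / 1680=-42543.60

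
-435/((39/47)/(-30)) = 204450/13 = 15726.92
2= 2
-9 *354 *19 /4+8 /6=-90793 /6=-15132.17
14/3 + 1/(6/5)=11/2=5.50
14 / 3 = 4.67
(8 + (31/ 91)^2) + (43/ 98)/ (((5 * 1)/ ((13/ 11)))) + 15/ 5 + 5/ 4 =22717657/ 1821820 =12.47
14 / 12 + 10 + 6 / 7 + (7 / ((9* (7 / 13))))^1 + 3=2075 / 126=16.47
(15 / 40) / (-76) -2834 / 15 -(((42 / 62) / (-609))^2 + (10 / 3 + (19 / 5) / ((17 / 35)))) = -25072616919589 / 125303483040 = -200.10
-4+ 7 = 3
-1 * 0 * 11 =0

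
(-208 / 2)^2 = 10816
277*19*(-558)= -2936754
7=7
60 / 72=5 / 6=0.83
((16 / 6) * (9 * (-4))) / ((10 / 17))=-816 / 5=-163.20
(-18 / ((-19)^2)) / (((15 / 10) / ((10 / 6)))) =-20 / 361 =-0.06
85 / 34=5 / 2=2.50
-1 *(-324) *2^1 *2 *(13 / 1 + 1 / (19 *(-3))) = 319680 / 19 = 16825.26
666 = 666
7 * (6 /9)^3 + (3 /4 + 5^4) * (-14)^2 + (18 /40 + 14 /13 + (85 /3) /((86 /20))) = 37025299417 /301860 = 122657.19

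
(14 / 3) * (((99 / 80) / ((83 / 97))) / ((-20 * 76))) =-22407 / 5046400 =-0.00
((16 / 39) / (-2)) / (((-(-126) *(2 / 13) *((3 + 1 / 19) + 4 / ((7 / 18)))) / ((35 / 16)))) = -665 / 383184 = -0.00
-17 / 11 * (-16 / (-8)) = -34 / 11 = -3.09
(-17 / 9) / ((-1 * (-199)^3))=-17 / 70925391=-0.00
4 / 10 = 2 / 5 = 0.40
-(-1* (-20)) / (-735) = 4 / 147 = 0.03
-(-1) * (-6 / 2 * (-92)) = 276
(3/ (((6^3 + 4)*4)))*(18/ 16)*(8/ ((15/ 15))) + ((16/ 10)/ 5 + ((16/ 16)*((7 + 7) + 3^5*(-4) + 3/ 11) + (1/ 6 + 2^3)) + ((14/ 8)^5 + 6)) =-782957969/ 844800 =-926.80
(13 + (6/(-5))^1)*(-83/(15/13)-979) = -930076/75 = -12401.01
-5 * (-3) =15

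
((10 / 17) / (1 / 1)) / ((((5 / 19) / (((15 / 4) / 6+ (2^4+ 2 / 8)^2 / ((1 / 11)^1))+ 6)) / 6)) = 2655117 / 68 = 39045.84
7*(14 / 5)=98 / 5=19.60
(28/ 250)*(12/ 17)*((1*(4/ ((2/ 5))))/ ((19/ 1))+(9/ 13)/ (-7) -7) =-0.52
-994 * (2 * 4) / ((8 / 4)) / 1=-3976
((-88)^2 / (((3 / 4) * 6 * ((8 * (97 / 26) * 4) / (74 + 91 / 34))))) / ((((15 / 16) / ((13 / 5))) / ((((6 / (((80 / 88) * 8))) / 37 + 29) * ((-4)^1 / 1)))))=-24425042703776 / 68639625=-355844.64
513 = 513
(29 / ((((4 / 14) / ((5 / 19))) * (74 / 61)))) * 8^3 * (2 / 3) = 15850240 / 2109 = 7515.52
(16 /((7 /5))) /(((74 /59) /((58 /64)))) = 8555 /1036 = 8.26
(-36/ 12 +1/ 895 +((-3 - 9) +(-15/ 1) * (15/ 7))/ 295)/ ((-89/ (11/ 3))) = 12801833/ 98692545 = 0.13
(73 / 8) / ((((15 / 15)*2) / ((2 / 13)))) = 73 / 104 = 0.70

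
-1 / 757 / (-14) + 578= 6125645 / 10598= 578.00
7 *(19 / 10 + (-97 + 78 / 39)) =-6517 / 10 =-651.70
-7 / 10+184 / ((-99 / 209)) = -35023 / 90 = -389.14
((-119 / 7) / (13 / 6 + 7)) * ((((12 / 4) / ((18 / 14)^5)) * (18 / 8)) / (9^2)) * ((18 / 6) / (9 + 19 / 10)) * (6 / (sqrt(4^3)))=-285719 / 31466556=-0.01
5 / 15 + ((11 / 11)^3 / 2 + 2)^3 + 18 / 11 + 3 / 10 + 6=31541 / 1320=23.89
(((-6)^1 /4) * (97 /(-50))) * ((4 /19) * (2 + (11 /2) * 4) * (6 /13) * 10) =83808 /1235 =67.86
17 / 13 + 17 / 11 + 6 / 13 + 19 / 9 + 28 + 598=812645 / 1287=631.43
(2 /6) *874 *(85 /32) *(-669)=-8283335 /16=-517708.44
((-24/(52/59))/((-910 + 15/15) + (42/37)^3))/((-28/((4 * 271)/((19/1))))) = -0.06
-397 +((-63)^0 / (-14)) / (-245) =-1361709 / 3430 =-397.00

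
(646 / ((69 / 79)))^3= 132916478907304 / 328509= 404605289.07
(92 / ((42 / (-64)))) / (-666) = 1472 / 6993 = 0.21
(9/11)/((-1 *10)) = -9/110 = -0.08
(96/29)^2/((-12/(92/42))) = -11776/5887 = -2.00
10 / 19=0.53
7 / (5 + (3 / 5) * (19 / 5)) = 25 / 26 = 0.96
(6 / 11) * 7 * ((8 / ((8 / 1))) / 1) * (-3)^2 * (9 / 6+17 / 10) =109.96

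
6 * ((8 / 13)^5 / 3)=65536 / 371293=0.18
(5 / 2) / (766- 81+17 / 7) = 0.00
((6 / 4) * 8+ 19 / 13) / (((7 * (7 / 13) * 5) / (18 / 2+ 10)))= 95 / 7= 13.57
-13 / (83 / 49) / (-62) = 637 / 5146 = 0.12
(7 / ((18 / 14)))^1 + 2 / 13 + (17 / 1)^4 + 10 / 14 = 68408869 / 819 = 83527.31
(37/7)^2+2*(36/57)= 29.20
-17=-17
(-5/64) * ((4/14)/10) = -1/448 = -0.00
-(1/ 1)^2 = -1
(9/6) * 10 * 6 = 90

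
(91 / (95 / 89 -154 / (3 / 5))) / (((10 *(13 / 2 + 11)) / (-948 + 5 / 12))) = 13156247 / 6824500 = 1.93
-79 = -79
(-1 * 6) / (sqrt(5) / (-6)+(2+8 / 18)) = -4752 / 1891- 324 * sqrt(5) / 1891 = -2.90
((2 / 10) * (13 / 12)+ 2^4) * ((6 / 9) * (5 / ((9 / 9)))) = 54.06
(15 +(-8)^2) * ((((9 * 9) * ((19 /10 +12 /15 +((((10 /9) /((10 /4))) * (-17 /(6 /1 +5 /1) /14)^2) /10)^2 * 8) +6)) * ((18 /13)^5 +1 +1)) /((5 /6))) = 110382161640031138866 /233072822357375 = 473595.16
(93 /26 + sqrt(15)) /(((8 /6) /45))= 12555 /104 + 135 * sqrt(15) /4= 251.43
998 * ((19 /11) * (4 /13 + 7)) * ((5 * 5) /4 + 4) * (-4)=-73856990 /143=-516482.45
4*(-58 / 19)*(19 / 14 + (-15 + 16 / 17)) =350668 / 2261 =155.09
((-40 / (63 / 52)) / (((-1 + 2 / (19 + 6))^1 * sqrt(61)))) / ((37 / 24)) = 416000 * sqrt(61) / 1090131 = 2.98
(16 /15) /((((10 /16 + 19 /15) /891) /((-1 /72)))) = -1584 /227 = -6.98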